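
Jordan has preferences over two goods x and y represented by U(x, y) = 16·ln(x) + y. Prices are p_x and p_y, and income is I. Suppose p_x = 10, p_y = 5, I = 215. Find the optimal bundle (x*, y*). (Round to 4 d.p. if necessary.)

x* = 8, y* = 27

Set MRS = p_x/p_y: (16/x)/1 = p_x/p_y.
So x*(p_x,p_y) = 16·p_y/p_x, independent of income; and y* = (I − 16·p_y)/p_y.
At the given prices: x* = 16·5/10 = 8, and y* = 27.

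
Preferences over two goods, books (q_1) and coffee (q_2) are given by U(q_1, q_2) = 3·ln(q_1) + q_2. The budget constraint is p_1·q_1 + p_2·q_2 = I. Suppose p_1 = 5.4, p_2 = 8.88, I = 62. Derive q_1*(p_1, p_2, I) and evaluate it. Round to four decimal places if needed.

q_1* = 4.9333

MU_q_1 = 3/q_1, MU_q_2 = 1. Tangency: 3/q_1 = p_1/p_2.
So q_1*(p_1,p_2) = 3·p_2/p_1, independent of income; and q_2* = (I − 3·p_2)/p_2.
At the given prices: q_1* = 3·8.88/5.4 = 4.9333.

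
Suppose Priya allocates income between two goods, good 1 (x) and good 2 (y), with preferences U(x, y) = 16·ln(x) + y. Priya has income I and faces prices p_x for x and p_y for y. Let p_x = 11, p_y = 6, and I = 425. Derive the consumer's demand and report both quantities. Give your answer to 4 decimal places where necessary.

x* = 8.7273, y* = 54.8333

Set MRS = p_x/p_y: (16/x)/1 = p_x/p_y.
So x*(p_x,p_y) = 16·p_y/p_x, independent of income; and y* = (I − 16·p_y)/p_y.
At the given prices: x* = 16·6/11 = 8.7273, and y* = 54.8333.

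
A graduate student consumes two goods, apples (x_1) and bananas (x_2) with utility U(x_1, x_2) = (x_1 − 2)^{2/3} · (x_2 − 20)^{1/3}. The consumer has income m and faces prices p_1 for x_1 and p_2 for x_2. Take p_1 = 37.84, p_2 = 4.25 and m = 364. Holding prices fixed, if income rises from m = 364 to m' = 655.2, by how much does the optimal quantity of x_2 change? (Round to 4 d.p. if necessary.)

Δx_2* = 22.8392

Substituting into the budget: x_1* = 2 + 2/3·(m − 2·p_1 − 20·p_2)/p_1, and x_2* = 20 + 1/3·(…)/p_2.
Discretionary income = 364 − 2·37.84 − 20·4.25 = 203.32; x_2* = 20 + 1/3·203.32/4.25 = 35.9467.
At m' = 655.2: x_2* = 58.7859. Change: 58.7859 − 35.9467 = 22.8392.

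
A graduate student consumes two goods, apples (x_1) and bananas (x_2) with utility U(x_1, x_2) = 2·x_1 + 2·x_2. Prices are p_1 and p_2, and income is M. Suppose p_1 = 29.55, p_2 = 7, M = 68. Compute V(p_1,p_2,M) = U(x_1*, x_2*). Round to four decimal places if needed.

V = 19.4286

Perfect substitutes: compare marginal utility per dollar. 2/p_1 vs 2/p_2 → 0.0677 vs 0.2857.
x_2 gives more utility per dollar, so spend all income on x_2: x_2* = M/p_2, x_1* = 0.
Numerically: x_1* = 0, x_2* = 9.7143.
Utility at the optimum: U(0, 9.7143) = 19.4286.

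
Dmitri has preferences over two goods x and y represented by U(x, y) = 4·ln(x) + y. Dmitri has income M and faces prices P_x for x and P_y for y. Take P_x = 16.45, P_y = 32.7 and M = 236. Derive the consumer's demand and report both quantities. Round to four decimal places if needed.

x* = 7.9514, y* = 3.2171

Set MRS = P_x/P_y: (4/x)/1 = P_x/P_y.
So x*(P_x,P_y) = 4·P_y/P_x, independent of income; and y* = (M − 4·P_y)/P_y.
At the given prices: x* = 4·32.7/16.45 = 7.9514, and y* = 3.2171.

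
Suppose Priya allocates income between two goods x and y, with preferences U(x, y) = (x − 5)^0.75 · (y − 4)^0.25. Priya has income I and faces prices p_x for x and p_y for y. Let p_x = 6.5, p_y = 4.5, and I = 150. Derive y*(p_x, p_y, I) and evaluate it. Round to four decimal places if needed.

MRS = 3·(y−4)/(x−5). Tangency with p_x/p_y gives y−4 = (1/3)·(p_x/p_y)·(x−5).
After buying the subsistence bundle (5, 4), a share 0.75 of the remaining income goes to x: x* = 5 + 0.75·(I − 5p_x − 4p_y)/p_x.
Discretionary income = 150 − 5·6.5 − 4·4.5 = 99.5; y* = 4 + 0.25·99.5/4.5 = 9.5278.

y* = 9.5278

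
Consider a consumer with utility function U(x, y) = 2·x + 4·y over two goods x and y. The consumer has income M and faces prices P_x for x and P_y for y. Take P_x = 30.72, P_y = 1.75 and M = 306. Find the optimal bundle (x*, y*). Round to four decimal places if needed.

x* = 0, y* = 174.8571

Perfect substitutes: compare marginal utility per dollar. 2/P_x vs 4/P_y → 0.0651 vs 2.2857.
y gives more utility per dollar, so spend all income on y: y* = M/P_y, x* = 0.
Numerically: x* = 0, y* = 174.8571.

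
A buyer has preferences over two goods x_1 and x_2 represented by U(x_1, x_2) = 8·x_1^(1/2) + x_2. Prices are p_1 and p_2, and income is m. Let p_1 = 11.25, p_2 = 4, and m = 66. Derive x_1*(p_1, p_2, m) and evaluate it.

x_1* = 2.0227

MU_x_1 = 4/√x_1, MU_x_2 = 1. Tangency: 4/√x_1 = p_1/p_2.
Thus x_1* = (4·p_2/p_1)² — independent of m — with the rest of income spent on x_2.
Plugging in: x_1* = (4·4/11.25)² = 2.0227.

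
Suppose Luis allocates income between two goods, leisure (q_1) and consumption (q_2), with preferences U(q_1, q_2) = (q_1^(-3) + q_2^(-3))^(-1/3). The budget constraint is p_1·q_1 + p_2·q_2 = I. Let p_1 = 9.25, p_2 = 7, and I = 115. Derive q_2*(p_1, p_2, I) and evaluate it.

MRS = MU_q_1/MU_q_2 = (q_2/q_1)^(4). Set equal to p_1/p_2.
Solve for the ratio: q_2/q_1 = [p_1/p_2]^(0.25).
With the ratio pinned down, the budget gives q_1* = I/(p_1 + p_2·(q_2/q_1)) and q_2* = (q_2/q_1)·q_1*.
Numerically q_2/q_1 = 1.072163, so q_1* = 115/(9.25 + 7·1.072163) = 6.8636 and q_2* = 1.072163·6.8636 = 7.3589.

q_2* = 7.3589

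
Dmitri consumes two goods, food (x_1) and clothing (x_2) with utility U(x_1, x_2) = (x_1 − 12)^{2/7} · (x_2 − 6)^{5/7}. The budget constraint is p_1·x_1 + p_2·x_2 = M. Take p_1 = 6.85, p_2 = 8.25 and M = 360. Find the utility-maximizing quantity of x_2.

x_2* = 25.7662

This is Cobb-Douglas in (x_1−12, x_2−6): tangency gives 2/7·p_2·(x_2−6) = 5/7·p_1·(x_1−12).
Substituting into the budget: x_1* = 12 + 2/7·(M − 12·p_1 − 6·p_2)/p_1, and x_2* = 6 + 5/7·(…)/p_2.
Discretionary income = 360 − 12·6.85 − 6·8.25 = 228.3; x_2* = 6 + 5/7·228.3/8.25 = 25.7662.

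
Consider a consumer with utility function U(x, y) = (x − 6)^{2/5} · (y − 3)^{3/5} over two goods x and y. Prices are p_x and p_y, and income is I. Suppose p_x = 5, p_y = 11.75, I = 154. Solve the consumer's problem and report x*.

MRS = (2/3)·(y−3)/(x−6). Tangency with p_x/p_y gives y−3 = (3/2)·(p_x/p_y)·(x−6).
After buying the subsistence bundle (6, 3), a share 0.4 of the remaining income goes to x: x* = 6 + 0.4·(I − 6p_x − 3p_y)/p_x.
Discretionary income = 154 − 6·5 − 3·11.75 = 88.75; x* = 6 + 0.4·88.75/5 = 13.1.

x* = 13.1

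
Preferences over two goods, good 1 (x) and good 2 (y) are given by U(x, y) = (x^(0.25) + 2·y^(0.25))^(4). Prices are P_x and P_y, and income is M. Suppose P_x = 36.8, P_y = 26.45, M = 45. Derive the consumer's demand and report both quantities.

x* = 0.3207, y* = 1.2551

From the CES first-order condition, (1/2)·(y/x)^(0.75) = P_x/P_y.
Solve for the ratio: y/x = [2·P_x/P_y]^(4/3).
With the ratio pinned down, the budget gives x* = M/(P_x + P_y·(y/x)) and y* = (y/x)·x*.
Numerically y/x = 3.913838, so x* = 45/(36.8 + 26.45·3.913838) = 0.3207 and y* = 3.913838·0.3207 = 1.2551.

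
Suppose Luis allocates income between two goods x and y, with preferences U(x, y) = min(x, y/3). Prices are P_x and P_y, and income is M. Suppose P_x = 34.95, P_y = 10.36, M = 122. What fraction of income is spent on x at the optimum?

share on x = 0.5293

Leontief preferences: the optimum is at the kink where x/1 = y/3, i.e. y = 3·x.
Budget: P_x·x + P_y·3·x = M, so (P_x + 3·P_y)·x = M.
Demand: x*(P_x,P_y,M) = M/(P_x + 3·P_y), y* = 3·M/(P_x + 3·P_y).
Here 34.95 + 3·10.36 = 66.03, giving x* = 1.8476 and y* = 5.5429.
Expenditure on x: 34.95·1.8476 = 64.5752; share = 0.5293.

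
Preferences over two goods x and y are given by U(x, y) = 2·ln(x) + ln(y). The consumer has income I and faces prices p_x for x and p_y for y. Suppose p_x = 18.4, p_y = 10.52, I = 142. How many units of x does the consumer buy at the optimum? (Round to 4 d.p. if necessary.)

x* = 5.1449

The MRS is 2·y/x. Set MRS = p_x/p_y.
So 2·p_y·y = p_x·x; combined with the budget, a share 2/3 of income goes to x.
Demand: x*(p_x,p_y,I) = 2/3·I/p_x and y* = 1/3·I/p_y.
At p_x=18.4, p_y=10.52, I=142: x* = 2/3·142/18.4 = 5.1449.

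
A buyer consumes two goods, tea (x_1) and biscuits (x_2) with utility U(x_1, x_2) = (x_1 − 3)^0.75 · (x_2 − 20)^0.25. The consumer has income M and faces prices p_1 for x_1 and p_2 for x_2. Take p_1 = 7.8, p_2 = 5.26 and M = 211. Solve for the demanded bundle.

This is Cobb-Douglas in (x_1−3, x_2−20): tangency gives 0.75·p_2·(x_2−20) = 0.25·p_1·(x_1−3).
Substituting into the budget: x_1* = 3 + 0.75·(M − 3·p_1 − 20·p_2)/p_1, and x_2* = 20 + 0.25·(…)/p_2.
Discretionary income = 211 − 3·7.8 − 20·5.26 = 82.4; x_1* = 3 + 0.75·82.4/7.8 = 10.9231; x_2* = 20 + 0.25·82.4/5.26 = 23.9163.

x_1* = 10.9231, x_2* = 23.9163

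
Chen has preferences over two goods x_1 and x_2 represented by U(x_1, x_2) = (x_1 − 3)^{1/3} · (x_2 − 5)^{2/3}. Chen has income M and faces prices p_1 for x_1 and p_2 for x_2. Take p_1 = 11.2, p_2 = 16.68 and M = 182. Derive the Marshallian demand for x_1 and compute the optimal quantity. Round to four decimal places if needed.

MRS = (1/2)·(x_2−5)/(x_1−3). Tangency with p_1/p_2 gives x_2−5 = 2·(p_1/p_2)·(x_1−3).
Substituting into the budget: x_1* = 3 + 1/3·(M − 3·p_1 − 5·p_2)/p_1, and x_2* = 5 + 2/3·(…)/p_2.
Discretionary income = 182 − 3·11.2 − 5·16.68 = 65; x_1* = 3 + 1/3·65/11.2 = 4.9345.

x_1* = 4.9345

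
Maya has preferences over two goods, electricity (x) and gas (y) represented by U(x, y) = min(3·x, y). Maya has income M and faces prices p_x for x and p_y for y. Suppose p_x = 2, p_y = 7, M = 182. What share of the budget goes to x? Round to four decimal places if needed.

Leontief preferences: the optimum is at the kink where x/1 = y/3, i.e. y = 3·x.
Budget: p_x·x + p_y·3·x = M, so (p_x + 3·p_y)·x = M.
Demand: x*(p_x,p_y,M) = M/(p_x + 3·p_y), y* = 3·M/(p_x + 3·p_y).
Here 2 + 3·7 = 23, giving x* = 7.913 and y* = 23.7391.
Expenditure on x: 2·7.913 = 15.8261; share = 0.087.

share on x = 0.087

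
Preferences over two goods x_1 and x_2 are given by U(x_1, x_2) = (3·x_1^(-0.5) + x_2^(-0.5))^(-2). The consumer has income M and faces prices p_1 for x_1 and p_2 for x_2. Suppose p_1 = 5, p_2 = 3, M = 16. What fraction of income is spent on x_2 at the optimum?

share on x_2 = 0.2885

MU_x_1 ∝ 3·x_1^(-1.5), MU_x_2 ∝ x_2^(-1.5), so MRS = 3·(x_2/x_1)^(1.5) = p_1/p_2.
Hence x_2/x_1 = ((1/3)·p_1/p_2)^(1/(1.5)), i.e. raised to the 2/3 power.
Substitute x_2 = (x_2/x_1)·x_1 into the budget: x_1* = M/(p_1 + p_2·(x_2/x_1)).
Numerically x_2/x_1 = 0.6758, so x_1* = 16/(5 + 3·0.6758) = 2.2768 and x_2* = 0.6758·2.2768 = 1.5387.
Expenditure on x_2: 3·1.5387 = 4.616; share = 0.2885.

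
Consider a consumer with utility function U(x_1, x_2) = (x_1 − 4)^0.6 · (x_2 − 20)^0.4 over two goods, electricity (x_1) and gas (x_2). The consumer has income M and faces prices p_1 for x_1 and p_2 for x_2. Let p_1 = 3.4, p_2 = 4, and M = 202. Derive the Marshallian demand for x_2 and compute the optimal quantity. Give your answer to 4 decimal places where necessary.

After buying the subsistence bundle (4, 20), a share 0.6 of the remaining income goes to x_1: x_1* = 4 + 0.6·(M − 4p_1 − 20p_2)/p_1.
Discretionary income = 202 − 4·3.4 − 20·4 = 108.4; x_2* = 20 + 0.4·108.4/4 = 30.84.

x_2* = 30.84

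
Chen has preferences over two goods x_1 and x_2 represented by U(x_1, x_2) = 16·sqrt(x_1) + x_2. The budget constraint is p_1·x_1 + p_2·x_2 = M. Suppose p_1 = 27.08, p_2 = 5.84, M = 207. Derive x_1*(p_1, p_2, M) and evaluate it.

Thus x_1* = (8·p_2/p_1)² — independent of M — with the rest of income spent on x_2.
Plugging in: x_1* = (8·5.84/27.08)² = 2.9765.

x_1* = 2.9765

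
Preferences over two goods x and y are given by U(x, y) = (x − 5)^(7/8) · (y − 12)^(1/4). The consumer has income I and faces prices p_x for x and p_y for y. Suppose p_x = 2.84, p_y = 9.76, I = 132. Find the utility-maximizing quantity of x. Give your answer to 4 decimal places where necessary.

x* = 5.1862

This is Cobb-Douglas in (x−5, y−12): tangency gives 0.875·p_y·(y−12) = 0.25·p_x·(x−5).
After buying the subsistence bundle (5, 12), a share 7/9 of the remaining income goes to x: x* = 5 + 7/9·(I − 5p_x − 12p_y)/p_x.
Discretionary income = 132 − 5·2.84 − 12·9.76 = 0.68; x* = 5 + 7/9·0.68/2.84 = 5.1862.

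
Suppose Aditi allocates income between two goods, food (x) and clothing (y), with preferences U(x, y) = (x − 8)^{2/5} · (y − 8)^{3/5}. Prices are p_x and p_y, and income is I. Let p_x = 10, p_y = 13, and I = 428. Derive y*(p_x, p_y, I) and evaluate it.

Let x' = x−8, y' = y−8. MRS = (2/3)·y'/x' = p_x/p_y.
Substituting into the budget: x* = 8 + 0.4·(I − 8·p_x − 8·p_y)/p_x, and y* = 8 + 0.6·(…)/p_y.
Discretionary income = 428 − 8·10 − 8·13 = 244; y* = 8 + 0.6·244/13 = 19.2615.

y* = 19.2615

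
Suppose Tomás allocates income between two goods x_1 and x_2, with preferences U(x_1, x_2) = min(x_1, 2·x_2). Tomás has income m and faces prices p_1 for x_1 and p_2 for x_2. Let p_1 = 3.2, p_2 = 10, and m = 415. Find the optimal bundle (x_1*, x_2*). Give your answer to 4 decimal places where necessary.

x_1* = 50.6098, x_2* = 25.3049

With perfect complements, no substitution: consume in ratio x_1:x_2 = 2:1.
Budget: p_1·x_1 + p_2·(1/2)·x_1 = m, so (2·p_1 + p_2)·x_1 = 2·m.
Demand: x_1*(p_1,p_2,m) = 2·m/(2·p_1 + p_2), x_2* = m/(2·p_1 + p_2).
Here 2·3.2 + 10 = 16.4, giving x_1* = 50.6098 and x_2* = 25.3049.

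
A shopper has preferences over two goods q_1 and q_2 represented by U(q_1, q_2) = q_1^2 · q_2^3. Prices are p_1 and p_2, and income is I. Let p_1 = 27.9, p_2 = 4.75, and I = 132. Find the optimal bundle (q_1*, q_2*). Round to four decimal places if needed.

q_1* = 1.8925, q_2* = 16.6737

Demand: q_1*(p_1,p_2,I) = 0.4·I/p_1 and q_2* = 0.6·I/p_2.
At p_1=27.9, p_2=4.75, I=132: q_1* = 0.4·132/27.9 = 1.8925, q_2* = 16.6737.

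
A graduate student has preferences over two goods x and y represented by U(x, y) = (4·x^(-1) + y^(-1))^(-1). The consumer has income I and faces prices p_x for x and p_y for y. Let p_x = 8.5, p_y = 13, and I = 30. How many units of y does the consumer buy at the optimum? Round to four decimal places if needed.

MU_x ∝ 4·x^(-2), MU_y ∝ y^(-2), so MRS = 4·(y/x)^(2) = p_x/p_y.
Solve for the ratio: y/x = [(1/4)·p_x/p_y]^(0.5).
Substitute y = (y/x)·x into the budget: x* = I/(p_x + p_y·(y/x)).
Numerically y/x = 0.404304, so x* = 30/(8.5 + 13·0.404304) = 2.1809 and y* = 0.404304·2.1809 = 0.8817.

y* = 0.8817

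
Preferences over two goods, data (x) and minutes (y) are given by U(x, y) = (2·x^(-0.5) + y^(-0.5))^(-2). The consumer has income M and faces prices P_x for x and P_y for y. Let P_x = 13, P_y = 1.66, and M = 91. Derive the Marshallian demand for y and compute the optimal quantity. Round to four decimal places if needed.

y* = 13.2021

MRS = MU_x/MU_y = 2·(y/x)^(1.5). Set equal to P_x/P_y.
Hence y/x = ((1/2)·P_x/P_y)^(1/(1.5)), i.e. raised to the 2/3 power.
Substitute y = (y/x)·x into the budget: x* = M/(P_x + P_y·(y/x)).
Numerically y/x = 2.484297, so x* = 91/(13 + 1.66·2.484297) = 5.3142 and y* = 2.484297·5.3142 = 13.2021.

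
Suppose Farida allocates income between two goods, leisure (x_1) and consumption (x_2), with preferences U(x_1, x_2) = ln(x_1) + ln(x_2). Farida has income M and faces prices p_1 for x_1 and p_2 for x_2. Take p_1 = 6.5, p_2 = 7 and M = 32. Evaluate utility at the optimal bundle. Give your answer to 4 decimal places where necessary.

Demand: x_1*(p_1,p_2,M) = 0.5·M/p_1 and x_2* = 0.5·M/p_2.
At p_1=6.5, p_2=7, M=32: x_1* = 0.5·32/6.5 = 2.4615, x_2* = 2.2857.
Utility at the optimum: U(2.4615, 2.2857) = 1.7275.

V = 1.7275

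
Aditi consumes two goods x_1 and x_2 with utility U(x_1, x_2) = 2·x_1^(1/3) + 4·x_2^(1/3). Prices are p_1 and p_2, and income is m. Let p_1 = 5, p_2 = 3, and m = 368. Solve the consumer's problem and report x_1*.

Substitute x_2 = (x_2/x_1)·x_1 into the budget: x_1* = m/(p_1 + p_2·(x_2/x_1)).
Numerically x_2/x_1 = 6.085806, so x_1* = 368/(5 + 3·6.085806) = 15.8229.

x_1* = 15.8229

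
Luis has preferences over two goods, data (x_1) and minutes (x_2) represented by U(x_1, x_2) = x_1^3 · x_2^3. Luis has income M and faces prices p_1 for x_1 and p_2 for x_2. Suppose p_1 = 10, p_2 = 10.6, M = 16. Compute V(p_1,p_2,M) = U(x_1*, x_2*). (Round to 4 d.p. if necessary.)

V = 0.2201

MU_x_1/MU_x_2 = (3·x_2)/(3·x_1); tangency sets this equal to p_1/p_2.
Rearranging, p_2·x_2 = p_1·x_1. Substituting into the budget gives p_1·x_1·(1 + 1) = M.
Demand: x_1*(p_1,p_2,M) = 0.5·M/p_1 and x_2* = 0.5·M/p_2.
At p_1=10, p_2=10.6, M=16: x_1* = 0.5·16/10 = 0.8, x_2* = 0.7547.
Utility at the optimum: U(0.8, 0.7547) = 0.2201.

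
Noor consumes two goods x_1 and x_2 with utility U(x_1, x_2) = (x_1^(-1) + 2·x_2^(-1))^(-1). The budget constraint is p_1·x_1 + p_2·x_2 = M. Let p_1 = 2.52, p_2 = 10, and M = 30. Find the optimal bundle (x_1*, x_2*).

x_1* = 3.1187, x_2* = 2.2141

With the ratio pinned down, the budget gives x_1* = M/(p_1 + p_2·(x_2/x_1)) and x_2* = (x_2/x_1)·x_1*.
Numerically x_2/x_1 = 0.70993, so x_1* = 30/(2.52 + 10·0.70993) = 3.1187 and x_2* = 0.70993·3.1187 = 2.2141.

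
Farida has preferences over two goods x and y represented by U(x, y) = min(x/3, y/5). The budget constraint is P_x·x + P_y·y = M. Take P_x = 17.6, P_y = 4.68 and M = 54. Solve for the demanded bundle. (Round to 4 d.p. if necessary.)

Demand: x*(P_x,P_y,M) = 3·M/(3·P_x + 5·P_y), y* = 5·M/(3·P_x + 5·P_y).
Here 3·17.6 + 5·4.68 = 76.2, giving x* = 2.126 and y* = 3.5433.

x* = 2.126, y* = 3.5433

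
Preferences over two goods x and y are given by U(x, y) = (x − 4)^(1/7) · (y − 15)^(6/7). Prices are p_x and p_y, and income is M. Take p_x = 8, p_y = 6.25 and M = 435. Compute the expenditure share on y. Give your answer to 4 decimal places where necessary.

share on y = 0.8249

This is Cobb-Douglas in (x−4, y−15): tangency gives 1/7·p_y·(y−15) = 6/7·p_x·(x−4).
After buying the subsistence bundle (4, 15), a share 1/7 of the remaining income goes to x: x* = 4 + 1/7·(M − 4p_x − 15p_y)/p_x.
Discretionary income = 435 − 4·8 − 15·6.25 = 309.25; x* = 4 + 1/7·309.25/8 = 9.5223; y* = 15 + 6/7·309.25/6.25 = 57.4114.
Expenditure on y: 6.25·57.4114 = 358.8214; share = 0.8249.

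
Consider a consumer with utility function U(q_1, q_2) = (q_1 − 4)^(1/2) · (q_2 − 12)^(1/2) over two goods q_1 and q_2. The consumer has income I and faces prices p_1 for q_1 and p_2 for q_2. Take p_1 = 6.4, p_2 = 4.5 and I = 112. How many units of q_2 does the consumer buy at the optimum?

q_2* = 15.6

Discretionary income = 112 − 4·6.4 − 12·4.5 = 32.4; q_2* = 12 + 0.5·32.4/4.5 = 15.6.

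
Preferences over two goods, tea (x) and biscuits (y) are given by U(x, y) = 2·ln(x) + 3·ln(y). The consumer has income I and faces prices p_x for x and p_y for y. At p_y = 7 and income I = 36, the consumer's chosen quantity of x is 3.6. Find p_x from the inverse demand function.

MU_x/MU_y = (2·y)/(3·x); tangency sets this equal to p_x/p_y.
So 2·p_y·y = 3·p_x·x; combined with the budget, a share 0.4 of income goes to x.
Demand: x*(p_x,p_y,I) = 0.4·I/p_x and y* = 0.6·I/p_y.
Set x* = 3.6 in the demand function and solve for p_x: p_x = 4.

p_x = 4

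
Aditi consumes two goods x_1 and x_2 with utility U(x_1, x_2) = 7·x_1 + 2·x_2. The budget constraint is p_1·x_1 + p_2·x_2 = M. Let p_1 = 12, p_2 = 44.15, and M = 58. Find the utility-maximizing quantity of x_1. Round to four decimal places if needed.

Perfect substitutes: compare marginal utility per dollar. 7/p_1 vs 2/p_2 → 0.5833 vs 0.0453.
x_1 gives more utility per dollar, so spend all income on x_1: x_1* = M/p_1, x_2* = 0.
Numerically: x_1* = 4.8333, x_2* = 0.

x_1* = 4.8333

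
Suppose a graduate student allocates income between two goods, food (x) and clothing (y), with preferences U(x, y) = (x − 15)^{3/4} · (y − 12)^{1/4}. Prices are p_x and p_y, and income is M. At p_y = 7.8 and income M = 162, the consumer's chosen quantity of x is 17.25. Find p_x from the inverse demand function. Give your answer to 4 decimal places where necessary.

p_x = 3.8

Let x' = x−15, y' = y−12. MRS = 3·y'/x' = p_x/p_y.
Substituting into the budget: x* = 15 + 0.75·(M − 15·p_x − 12·p_y)/p_x, and y* = 12 + 0.25·(…)/p_y.
Set x* = 17.25 in the demand function and solve for p_x: p_x = 3.8.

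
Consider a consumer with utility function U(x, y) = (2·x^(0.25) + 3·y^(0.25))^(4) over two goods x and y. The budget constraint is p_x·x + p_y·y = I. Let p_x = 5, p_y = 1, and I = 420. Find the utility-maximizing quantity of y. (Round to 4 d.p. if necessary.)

MU_x ∝ 2·x^(-0.75), MU_y ∝ 3·y^(-0.75), so MRS = (2/3)·(y/x)^(0.75) = p_x/p_y.
Hence y/x = ((3/2)·p_x/p_y)^(1/(0.75)), i.e. raised to the 4/3 power.
Substitute y = (y/x)·x into the budget: x* = I/(p_x + p_y·(y/x)).
Numerically y/x = 14.680754, so x* = 420/(5 + 1·14.680754) = 21.3406 and y* = 14.680754·21.3406 = 313.2968.

y* = 313.2968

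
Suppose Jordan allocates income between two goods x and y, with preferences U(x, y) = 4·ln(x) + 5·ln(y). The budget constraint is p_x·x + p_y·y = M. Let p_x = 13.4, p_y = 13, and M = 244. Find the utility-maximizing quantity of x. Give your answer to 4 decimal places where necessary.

x* = 8.0929

The MRS is (4/5)·y/x. Set MRS = p_x/p_y.
So 4·p_y·y = 5·p_x·x; combined with the budget, a share 4/9 of income goes to x.
Demand: x*(p_x,p_y,M) = 4/9·M/p_x and y* = 5/9·M/p_y.
At p_x=13.4, p_y=13, M=244: x* = 4/9·244/13.4 = 8.0929.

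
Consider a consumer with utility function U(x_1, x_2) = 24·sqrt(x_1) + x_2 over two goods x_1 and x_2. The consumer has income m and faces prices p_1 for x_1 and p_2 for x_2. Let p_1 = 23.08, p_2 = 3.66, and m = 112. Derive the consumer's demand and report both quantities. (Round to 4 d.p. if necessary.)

x_1* = 3.6212, x_2* = 7.7657

Plugging in: x_1* = (12·3.66/23.08)² = 3.6212, x_2* = 7.7657.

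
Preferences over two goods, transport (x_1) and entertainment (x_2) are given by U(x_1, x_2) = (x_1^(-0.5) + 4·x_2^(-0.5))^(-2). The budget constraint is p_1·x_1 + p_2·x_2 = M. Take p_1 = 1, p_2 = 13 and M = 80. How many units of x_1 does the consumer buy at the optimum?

MU_x_1 ∝ x_1^(-1.5), MU_x_2 ∝ 4·x_2^(-1.5), so MRS = (1/4)·(x_2/x_1)^(1.5) = p_1/p_2.
Solve for the ratio: x_2/x_1 = [4·p_1/p_2]^(2/3).
With the ratio pinned down, the budget gives x_1* = M/(p_1 + p_2·(x_2/x_1)) and x_2* = (x_2/x_1)·x_1*.
Numerically x_2/x_1 = 0.455769, so x_1* = 80/(1 + 13·0.455769) = 11.5524.

x_1* = 11.5524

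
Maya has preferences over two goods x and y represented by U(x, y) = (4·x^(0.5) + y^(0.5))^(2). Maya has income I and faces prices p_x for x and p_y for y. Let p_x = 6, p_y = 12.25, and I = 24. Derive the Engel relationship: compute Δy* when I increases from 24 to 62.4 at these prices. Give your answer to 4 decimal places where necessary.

From the CES first-order condition, 4·(y/x)^(0.5) = p_x/p_y.
Hence y/x = ((1/4)·p_x/p_y)^(1/(0.5)), i.e. raised to the 2 power.
Substitute y = (y/x)·x into the budget: x* = I/(p_x + p_y·(y/x)).
Numerically y/x = 0.014994, so x* = 24/(6 + 12.25·0.014994) = 3.8812 and y* = 0.014994·3.8812 = 0.0582.
At I' = 62.4: y* = 0.1513. Change: 0.1513 − 0.0582 = 0.0931.

Δy* = 0.0931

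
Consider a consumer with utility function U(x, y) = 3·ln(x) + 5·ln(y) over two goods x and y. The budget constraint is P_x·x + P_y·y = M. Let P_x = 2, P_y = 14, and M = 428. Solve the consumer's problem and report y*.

y* = 19.1071

The MRS is (3/5)·y/x. Set MRS = P_x/P_y.
Rearranging, P_y·y = (5/3)·P_x·x. Substituting into the budget gives P_x·x·(1 + (5/3)) = M.
Demand: x*(P_x,P_y,M) = 0.375·M/P_x and y* = 0.625·M/P_y.
At P_x=2, P_y=14, M=428: y* = 0.625·428/14 = 19.1071.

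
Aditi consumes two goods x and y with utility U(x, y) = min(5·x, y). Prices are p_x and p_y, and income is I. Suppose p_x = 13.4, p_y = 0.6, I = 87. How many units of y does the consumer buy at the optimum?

y* = 26.5244

Leontief preferences: the optimum is at the kink where x/1 = y/5, i.e. y = 5·x.
Budget: p_x·x + p_y·5·x = I, so (p_x + 5·p_y)·x = I.
Demand: x*(p_x,p_y,I) = I/(p_x + 5·p_y), y* = 5·I/(p_x + 5·p_y).
Here 13.4 + 5·0.6 = 16.4, giving y* = 26.5244.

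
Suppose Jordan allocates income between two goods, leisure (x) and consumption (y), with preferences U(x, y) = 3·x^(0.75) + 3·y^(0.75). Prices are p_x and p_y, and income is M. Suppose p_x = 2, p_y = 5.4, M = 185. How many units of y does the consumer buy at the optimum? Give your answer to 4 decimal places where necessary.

MU_x ∝ 3·x^(-0.25), MU_y ∝ 3·y^(-0.25), so MRS = (y/x)^(0.25) = p_x/p_y.
Hence y/x = (p_x/p_y)^(1/(0.25)), i.e. raised to the 4 power.
With the ratio pinned down, the budget gives x* = M/(p_x + p_y·(y/x)) and y* = (y/x)·x*.
Numerically y/x = 0.018817, so x* = 185/(2 + 5.4·0.018817) = 88.0277 and y* = 0.018817·88.0277 = 1.6564.

y* = 1.6564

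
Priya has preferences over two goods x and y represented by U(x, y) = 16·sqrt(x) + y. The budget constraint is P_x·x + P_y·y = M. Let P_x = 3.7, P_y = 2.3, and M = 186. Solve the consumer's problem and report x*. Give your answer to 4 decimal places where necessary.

x* = 24.7305

Utility is quasi-linear in y; the FOC for x is 8/√x = P_x/P_y.
Thus x* = (8·P_y/P_x)² — independent of M — with the rest of income spent on y.
Plugging in: x* = (8·2.3/3.7)² = 24.7305.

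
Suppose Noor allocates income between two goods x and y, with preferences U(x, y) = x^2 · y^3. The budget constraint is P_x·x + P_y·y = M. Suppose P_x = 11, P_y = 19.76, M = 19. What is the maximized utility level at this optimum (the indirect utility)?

V = 0.0917

The MRS is (2/3)·y/x. Set MRS = P_x/P_y.
Rearranging, P_y·y = (3/2)·P_x·x. Substituting into the budget gives P_x·x·(1 + (3/2)) = M.
Demand: x*(P_x,P_y,M) = 0.4·M/P_x and y* = 0.6·M/P_y.
At P_x=11, P_y=19.76, M=19: x* = 0.4·19/11 = 0.6909, y* = 0.5769.
Utility at the optimum: U(0.6909, 0.5769) = 0.0917.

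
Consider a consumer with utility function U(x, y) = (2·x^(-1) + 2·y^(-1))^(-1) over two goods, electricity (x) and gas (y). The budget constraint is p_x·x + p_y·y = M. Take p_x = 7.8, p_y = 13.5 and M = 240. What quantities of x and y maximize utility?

x* = 13.2879, y* = 10.1003

MRS = MU_x/MU_y = (y/x)^(2). Set equal to p_x/p_y.
Solve for the ratio: y/x = [p_x/p_y]^(0.5).
With the ratio pinned down, the budget gives x* = M/(p_x + p_y·(y/x)) and y* = (y/x)·x*.
Numerically y/x = 0.760117, so x* = 240/(7.8 + 13.5·0.760117) = 13.2879 and y* = 0.760117·13.2879 = 10.1003.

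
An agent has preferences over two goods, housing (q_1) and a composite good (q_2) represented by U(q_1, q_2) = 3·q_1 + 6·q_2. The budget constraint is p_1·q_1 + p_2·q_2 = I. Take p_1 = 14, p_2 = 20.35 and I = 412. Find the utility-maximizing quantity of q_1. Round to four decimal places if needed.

q_1* = 0

Perfect substitutes: compare marginal utility per dollar. 3/p_1 vs 6/p_2 → 0.2143 vs 0.2948.
q_2 gives more utility per dollar, so spend all income on q_2: q_2* = I/p_2, q_1* = 0.
Numerically: q_1* = 0, q_2* = 20.2457.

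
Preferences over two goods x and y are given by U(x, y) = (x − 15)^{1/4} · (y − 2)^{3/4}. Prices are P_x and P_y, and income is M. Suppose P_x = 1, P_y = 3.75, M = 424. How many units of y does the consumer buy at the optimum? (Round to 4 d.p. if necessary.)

MRS = (1/3)·(y−2)/(x−15). Tangency with P_x/P_y gives y−2 = 3·(P_x/P_y)·(x−15).
After buying the subsistence bundle (15, 2), a share 0.25 of the remaining income goes to x: x* = 15 + 0.25·(M − 15P_x − 2P_y)/P_x.
Discretionary income = 424 − 15·1 − 2·3.75 = 401.5; y* = 2 + 0.75·401.5/3.75 = 82.3.

y* = 82.3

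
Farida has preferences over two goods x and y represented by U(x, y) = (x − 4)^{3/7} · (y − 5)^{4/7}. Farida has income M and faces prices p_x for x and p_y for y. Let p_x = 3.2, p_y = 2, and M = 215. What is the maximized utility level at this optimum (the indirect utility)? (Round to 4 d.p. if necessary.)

V = 39.6881

MRS = (3/4)·(y−5)/(x−4). Tangency with p_x/p_y gives y−5 = (4/3)·(p_x/p_y)·(x−4).
After buying the subsistence bundle (4, 5), a share 3/7 of the remaining income goes to x: x* = 4 + 3/7·(M − 4p_x − 5p_y)/p_x.
Discretionary income = 215 − 4·3.2 − 5·2 = 192.2; x* = 4 + 3/7·192.2/3.2 = 29.7411; y* = 5 + 4/7·192.2/2 = 59.9143.
Utility at the optimum: U(29.7411, 59.9143) = 39.6881.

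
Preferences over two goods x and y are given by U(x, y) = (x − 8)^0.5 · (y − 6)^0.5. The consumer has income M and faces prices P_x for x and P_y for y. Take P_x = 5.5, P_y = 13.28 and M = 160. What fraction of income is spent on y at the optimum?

share on y = 0.6115

This is Cobb-Douglas in (x−8, y−6): tangency gives 0.5·P_y·(y−6) = 0.5·P_x·(x−8).
Substituting into the budget: x* = 8 + 0.5·(M − 8·P_x − 6·P_y)/P_x, and y* = 6 + 0.5·(…)/P_y.
Discretionary income = 160 − 8·5.5 − 6·13.28 = 36.32; x* = 8 + 0.5·36.32/5.5 = 11.3018; y* = 6 + 0.5·36.32/13.28 = 7.3675.
Expenditure on y: 13.28·7.3675 = 97.84; share = 0.6115.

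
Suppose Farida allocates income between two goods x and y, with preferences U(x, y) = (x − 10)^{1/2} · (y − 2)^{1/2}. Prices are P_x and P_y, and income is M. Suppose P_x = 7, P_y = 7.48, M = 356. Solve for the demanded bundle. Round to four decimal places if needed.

x* = 29.36, y* = 20.1176

Let x' = x−10, y' = y−2. MRS = y'/x' = P_x/P_y.
Substituting into the budget: x* = 10 + 0.5·(M − 10·P_x − 2·P_y)/P_x, and y* = 2 + 0.5·(…)/P_y.
Discretionary income = 356 − 10·7 − 2·7.48 = 271.04; x* = 10 + 0.5·271.04/7 = 29.36; y* = 2 + 0.5·271.04/7.48 = 20.1176.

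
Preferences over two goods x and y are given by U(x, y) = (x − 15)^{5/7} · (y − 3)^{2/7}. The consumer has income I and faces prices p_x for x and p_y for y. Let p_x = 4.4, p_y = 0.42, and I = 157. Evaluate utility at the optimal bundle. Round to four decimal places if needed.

Let x' = x−15, y' = y−3. MRS = (5/2)·y'/x' = p_x/p_y.
After buying the subsistence bundle (15, 3), a share 5/7 of the remaining income goes to x: x* = 15 + 5/7·(I − 15p_x − 3p_y)/p_x.
Discretionary income = 157 − 15·4.4 − 3·0.42 = 89.74; x* = 15 + 5/7·89.74/4.4 = 29.5682; y* = 3 + 2/7·89.74/0.42 = 64.0476.
Utility at the optimum: U(29.5682, 64.0476) = 21.9379.

V = 21.9379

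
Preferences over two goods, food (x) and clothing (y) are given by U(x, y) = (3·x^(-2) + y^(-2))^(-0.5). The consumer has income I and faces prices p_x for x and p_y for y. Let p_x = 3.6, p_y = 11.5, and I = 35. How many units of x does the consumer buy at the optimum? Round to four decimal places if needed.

x* = 3.8828

MU_x ∝ 3·x^(-3), MU_y ∝ y^(-3), so MRS = 3·(y/x)^(3) = p_x/p_y.
Hence y/x = ((1/3)·p_x/p_y)^(1/(3)), i.e. raised to the 1/3 power.
With the ratio pinned down, the budget gives x* = I/(p_x + p_y·(y/x)) and y* = (y/x)·x*.
Numerically y/x = 0.470791, so x* = 35/(3.6 + 11.5·0.470791) = 3.8828.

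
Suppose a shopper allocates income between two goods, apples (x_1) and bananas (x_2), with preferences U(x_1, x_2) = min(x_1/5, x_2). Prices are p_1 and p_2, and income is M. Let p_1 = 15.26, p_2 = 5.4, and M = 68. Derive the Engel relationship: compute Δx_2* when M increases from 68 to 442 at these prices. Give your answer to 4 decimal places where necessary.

Δx_2* = 4.5777

Leontief preferences: the optimum is at the kink where x_1/5 = x_2/1, i.e. x_2 = (1/5)·x_1.
Budget: p_1·x_1 + p_2·(1/5)·x_1 = M, so (5·p_1 + p_2)·x_1 = 5·M.
Demand: x_1*(p_1,p_2,M) = 5·M/(5·p_1 + p_2), x_2* = M/(5·p_1 + p_2).
Here 5·15.26 + 5.4 = 81.7, giving x_2* = 0.8323.
At M' = 442: x_2* = 5.41. Change: 5.41 − 0.8323 = 4.5777.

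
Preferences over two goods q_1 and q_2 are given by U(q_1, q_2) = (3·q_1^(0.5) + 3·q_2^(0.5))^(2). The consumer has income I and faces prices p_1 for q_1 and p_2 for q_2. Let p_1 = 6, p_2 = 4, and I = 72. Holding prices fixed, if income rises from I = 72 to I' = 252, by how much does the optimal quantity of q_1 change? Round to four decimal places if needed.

With the ratio pinned down, the budget gives q_1* = I/(p_1 + p_2·(q_2/q_1)) and q_2* = (q_2/q_1)·q_1*.
Numerically q_2/q_1 = 2.25, so q_1* = 72/(6 + 4·2.25) = 4.8.
At I' = 252: q_1* = 16.8. Change: 16.8 − 4.8 = 12.

Δq_1* = 12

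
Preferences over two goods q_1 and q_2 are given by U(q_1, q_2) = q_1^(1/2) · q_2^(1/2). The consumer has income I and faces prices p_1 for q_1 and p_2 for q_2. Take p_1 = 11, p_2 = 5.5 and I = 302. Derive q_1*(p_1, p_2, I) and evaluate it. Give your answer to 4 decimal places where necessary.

q_1* = 13.7273

The MRS is q_2/q_1. Set MRS = p_1/p_2.
Rearranging, p_2·q_2 = p_1·q_1. Substituting into the budget gives p_1·q_1·(1 + 1) = I.
Demand: q_1*(p_1,p_2,I) = 0.5·I/p_1 and q_2* = 0.5·I/p_2.
At p_1=11, p_2=5.5, I=302: q_1* = 0.5·302/11 = 13.7273.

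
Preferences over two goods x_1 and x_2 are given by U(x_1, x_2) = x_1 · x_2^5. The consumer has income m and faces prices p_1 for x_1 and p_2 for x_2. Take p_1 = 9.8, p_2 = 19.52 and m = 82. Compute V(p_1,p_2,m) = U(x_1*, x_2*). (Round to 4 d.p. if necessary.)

V = 733.1629

The MRS is (1/5)·x_2/x_1. Set MRS = p_1/p_2.
So p_2·x_2 = 5·p_1·x_1; combined with the budget, a share 1/6 of income goes to x_1.
Demand: x_1*(p_1,p_2,m) = 1/6·m/p_1 and x_2* = 5/6·m/p_2.
At p_1=9.8, p_2=19.52, m=82: x_1* = 1/6·82/9.8 = 1.3946, x_2* = 3.5007.
Utility at the optimum: U(1.3946, 3.5007) = 733.1629.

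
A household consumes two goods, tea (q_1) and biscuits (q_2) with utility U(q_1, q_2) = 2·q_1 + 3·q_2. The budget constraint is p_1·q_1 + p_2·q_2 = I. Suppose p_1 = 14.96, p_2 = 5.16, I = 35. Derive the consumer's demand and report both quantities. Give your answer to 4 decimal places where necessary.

Linear utility — the consumer picks whichever good has higher MU/price: 2/14.96 = 0.1337 vs 3/5.16 = 0.5814.
q_2 gives more utility per dollar, so spend all income on q_2: q_2* = I/p_2, q_1* = 0.
Numerically: q_1* = 0, q_2* = 6.7829.

q_1* = 0, q_2* = 6.7829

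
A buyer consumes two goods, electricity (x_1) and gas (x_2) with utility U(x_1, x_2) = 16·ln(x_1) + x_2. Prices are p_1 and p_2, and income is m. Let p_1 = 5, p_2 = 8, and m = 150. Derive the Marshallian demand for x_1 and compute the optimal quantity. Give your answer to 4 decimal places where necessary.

x_1* = 25.6

So x_1*(p_1,p_2) = 16·p_2/p_1, independent of income; and x_2* = (m − 16·p_2)/p_2.
At the given prices: x_1* = 16·8/5 = 25.6.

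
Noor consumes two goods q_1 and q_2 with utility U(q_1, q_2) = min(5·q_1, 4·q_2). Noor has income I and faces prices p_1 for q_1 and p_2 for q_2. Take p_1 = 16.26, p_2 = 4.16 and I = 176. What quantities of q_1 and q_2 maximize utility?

Demand: q_1*(p_1,p_2,I) = 4·I/(4·p_1 + 5·p_2), q_2* = 5·I/(4·p_1 + 5·p_2).
Here 4·16.26 + 5·4.16 = 85.84, giving q_1* = 8.2013 and q_2* = 10.2516.

q_1* = 8.2013, q_2* = 10.2516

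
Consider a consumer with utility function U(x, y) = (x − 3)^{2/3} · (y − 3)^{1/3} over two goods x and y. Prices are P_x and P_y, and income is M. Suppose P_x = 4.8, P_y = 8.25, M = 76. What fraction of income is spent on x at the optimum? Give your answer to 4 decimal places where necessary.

share on x = 0.5127

MRS = 2·(y−3)/(x−3). Tangency with P_x/P_y gives y−3 = (1/2)·(P_x/P_y)·(x−3).
After buying the subsistence bundle (3, 3), a share 2/3 of the remaining income goes to x: x* = 3 + 2/3·(M − 3P_x − 3P_y)/P_x.
Discretionary income = 76 − 3·4.8 − 3·8.25 = 36.85; x* = 3 + 2/3·36.85/4.8 = 8.1181; y* = 3 + 1/3·36.85/8.25 = 4.4889.
Expenditure on x: 4.8·8.1181 = 38.9667; share = 0.5127.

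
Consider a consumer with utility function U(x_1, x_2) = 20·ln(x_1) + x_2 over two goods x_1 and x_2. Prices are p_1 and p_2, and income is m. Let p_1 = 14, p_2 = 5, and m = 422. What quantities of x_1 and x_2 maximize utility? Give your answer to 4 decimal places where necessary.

At the given prices: x_1* = 20·5/14 = 7.1429, and x_2* = 64.4.

x_1* = 7.1429, x_2* = 64.4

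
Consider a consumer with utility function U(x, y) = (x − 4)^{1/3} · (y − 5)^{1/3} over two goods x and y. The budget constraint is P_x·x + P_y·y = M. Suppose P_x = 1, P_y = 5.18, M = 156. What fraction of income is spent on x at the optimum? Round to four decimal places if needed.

Let x' = x−4, y' = y−5. MRS = y'/x' = P_x/P_y.
After buying the subsistence bundle (4, 5), a share 0.5 of the remaining income goes to x: x* = 4 + 0.5·(M − 4P_x − 5P_y)/P_x.
Discretionary income = 156 − 4·1 − 5·5.18 = 126.1; x* = 4 + 0.5·126.1/1 = 67.05; y* = 5 + 0.5·126.1/5.18 = 17.1718.
Expenditure on x: 1·67.05 = 67.05; share = 0.4298.

share on x = 0.4298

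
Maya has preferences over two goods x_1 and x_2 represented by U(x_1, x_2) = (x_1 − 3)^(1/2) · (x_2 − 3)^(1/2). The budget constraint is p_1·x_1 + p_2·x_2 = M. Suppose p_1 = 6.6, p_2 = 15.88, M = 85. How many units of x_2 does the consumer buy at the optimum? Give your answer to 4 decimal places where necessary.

Let x_1' = x_1−3, x_2' = x_2−3. MRS = x_2'/x_1' = p_1/p_2.
Substituting into the budget: x_1* = 3 + 0.5·(M − 3·p_1 − 3·p_2)/p_1, and x_2* = 3 + 0.5·(…)/p_2.
Discretionary income = 85 − 3·6.6 − 3·15.88 = 17.56; x_2* = 3 + 0.5·17.56/15.88 = 3.5529.

x_2* = 3.5529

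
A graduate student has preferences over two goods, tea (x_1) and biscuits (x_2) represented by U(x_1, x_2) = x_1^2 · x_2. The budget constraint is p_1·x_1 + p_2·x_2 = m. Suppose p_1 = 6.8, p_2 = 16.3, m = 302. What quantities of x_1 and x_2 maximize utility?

x_1* = 29.6078, x_2* = 6.1759

Tangency: MRS = 2·x_2/x_1 = p_1/p_2.
Rearranging, p_2·x_2 = (1/2)·p_1·x_1. Substituting into the budget gives p_1·x_1·(1 + (1/2)) = m.
Demand: x_1*(p_1,p_2,m) = 2/3·m/p_1 and x_2* = 1/3·m/p_2.
At p_1=6.8, p_2=16.3, m=302: x_1* = 2/3·302/6.8 = 29.6078, x_2* = 6.1759.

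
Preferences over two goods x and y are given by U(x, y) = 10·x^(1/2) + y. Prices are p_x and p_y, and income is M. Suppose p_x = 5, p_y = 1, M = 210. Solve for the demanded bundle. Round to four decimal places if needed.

x* = 1, y* = 205

MU_x = 5/√x, MU_y = 1. Tangency: 5/√x = p_x/p_y.
Thus x* = (5·p_y/p_x)² — independent of M — with the rest of income spent on y.
Plugging in: x* = (5·1/5)² = 1, y* = 205.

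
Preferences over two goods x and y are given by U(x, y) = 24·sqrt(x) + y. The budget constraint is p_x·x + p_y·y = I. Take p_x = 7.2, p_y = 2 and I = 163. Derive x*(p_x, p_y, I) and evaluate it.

x* = 11.1111

Thus x* = (12·p_y/p_x)² — independent of I — with the rest of income spent on y.
Plugging in: x* = (12·2/7.2)² = 11.1111.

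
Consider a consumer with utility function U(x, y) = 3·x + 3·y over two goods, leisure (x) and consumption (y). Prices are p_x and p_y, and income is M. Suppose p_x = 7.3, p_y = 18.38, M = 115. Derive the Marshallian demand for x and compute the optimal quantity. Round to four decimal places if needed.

x* = 15.7534

Linear utility — the consumer picks whichever good has higher MU/price: 3/7.3 = 0.411 vs 3/18.38 = 0.1632.
x gives more utility per dollar, so spend all income on x: x* = M/p_x, y* = 0.
Numerically: x* = 15.7534, y* = 0.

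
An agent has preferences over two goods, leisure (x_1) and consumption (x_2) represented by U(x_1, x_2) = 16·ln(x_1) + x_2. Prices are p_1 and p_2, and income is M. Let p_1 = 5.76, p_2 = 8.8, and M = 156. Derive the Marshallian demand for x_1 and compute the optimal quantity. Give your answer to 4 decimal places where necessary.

Set MRS = p_1/p_2: (16/x_1)/1 = p_1/p_2.
So x_1*(p_1,p_2) = 16·p_2/p_1, independent of income; and x_2* = (M − 16·p_2)/p_2.
At the given prices: x_1* = 16·8.8/5.76 = 24.4444.

x_1* = 24.4444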